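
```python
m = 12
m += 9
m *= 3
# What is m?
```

Trace:
`m = 12` → m = 12
`m += 9` → m = 21
`m *= 3` → m = 63
So m = 63

Answer: 63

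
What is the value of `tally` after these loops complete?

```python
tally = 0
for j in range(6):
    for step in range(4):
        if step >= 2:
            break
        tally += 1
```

Inner breaks at 2, outer runs 6 times
`tally` takes the values: 0 → 1 → 2 → 3 → 4 → 5 → 6 → 7 → 8 → 9 → 10 → 11 → 12

Answer: 12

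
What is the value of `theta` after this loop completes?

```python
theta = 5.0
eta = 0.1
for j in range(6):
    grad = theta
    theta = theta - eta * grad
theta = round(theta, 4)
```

Gradient descent: w = 5.0 * (1 - 0.1)^6
`theta` takes the values: 5.0 → 4.5 → 4.05 → 3.645 → 3.2805 → 2.95245 → 2.657205 → 2.6572

Answer: 2.6572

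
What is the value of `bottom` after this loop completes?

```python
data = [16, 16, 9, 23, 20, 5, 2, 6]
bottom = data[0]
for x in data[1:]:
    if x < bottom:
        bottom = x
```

Minimum of [16, 16, 9, 23, 20, 5, 2, 6]
`bottom` takes the values: 16 → 9 → 5 → 2

Answer: 2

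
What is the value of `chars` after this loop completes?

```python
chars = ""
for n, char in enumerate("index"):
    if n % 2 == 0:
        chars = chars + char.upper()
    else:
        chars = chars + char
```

Uppercase even positions in 'index'
`chars` takes the values: "" → "I" → "In" → "InD" → "InDe" → "InDeX"

Answer: "InDeX"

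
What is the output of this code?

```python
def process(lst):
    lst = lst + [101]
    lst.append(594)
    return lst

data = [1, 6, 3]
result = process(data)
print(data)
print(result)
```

Key concept: rebinding parameter vs mutation.
Step by step:
`data = [1, 6, 3]` → data = [1, 6, 3]
`result = process(data)` → result = [1, 6, 3, 101, 594]
`print(data)` → prints [1, 6, 3]
`print(result)` → prints [1, 6, 3, 101, 594]

Answer:
[1, 6, 3]
[1, 6, 3, 101, 594]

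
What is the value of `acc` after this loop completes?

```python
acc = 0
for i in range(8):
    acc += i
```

Sum of 0 to 7 = 28
`acc` takes the values: 0 → 1 → 3 → 6 → 10 → 15 → 21 → 28

Answer: 28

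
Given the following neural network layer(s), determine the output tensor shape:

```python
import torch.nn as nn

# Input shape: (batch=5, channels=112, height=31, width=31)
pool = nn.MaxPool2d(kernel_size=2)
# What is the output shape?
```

Input: (5, 112, 31, 31) -> Output: (5, 112, 15, 15)

Answer: (5, 112, 15, 15)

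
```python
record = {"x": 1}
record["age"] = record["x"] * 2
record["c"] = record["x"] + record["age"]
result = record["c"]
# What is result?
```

Trace:
`record = {"x": 1}` → record = {'x': 1}
`record["age"] = record["x"] * 2` → record = {'x': 1, 'age': 2}
`record["c"] = record["x"] + record["age"]` → record = {'x': 1, 'age': 2, 'c': 3}
`result = record["c"]` → result = 3
So result = 3

Answer: 3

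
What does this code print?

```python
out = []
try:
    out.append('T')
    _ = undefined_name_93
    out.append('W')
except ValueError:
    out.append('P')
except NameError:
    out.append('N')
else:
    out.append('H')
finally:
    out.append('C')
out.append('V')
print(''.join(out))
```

Execution trace: 'T' (try body) → 'N' (except NameError) → 'C' (finally) → 'V' (after the try/except). Output: TNCV

Answer: TNCV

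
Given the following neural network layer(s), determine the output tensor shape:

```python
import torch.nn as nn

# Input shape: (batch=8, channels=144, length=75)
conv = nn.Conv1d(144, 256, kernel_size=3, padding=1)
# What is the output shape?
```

Input: (8, 144, 75) -> Output: (8, 256, 75)

Answer: (8, 256, 75)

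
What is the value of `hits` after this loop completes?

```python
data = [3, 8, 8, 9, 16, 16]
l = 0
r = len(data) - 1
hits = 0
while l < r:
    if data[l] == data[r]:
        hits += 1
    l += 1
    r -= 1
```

Count matching pairs from ends
`hits` takes the values: 0

Answer: 0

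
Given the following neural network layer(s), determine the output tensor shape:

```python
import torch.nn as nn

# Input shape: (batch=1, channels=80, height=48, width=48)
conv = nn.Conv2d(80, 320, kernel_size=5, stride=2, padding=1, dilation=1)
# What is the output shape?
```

Input: (1, 80, 48, 48) -> Output: (1, 320, 23, 23)

Answer: (1, 320, 23, 23)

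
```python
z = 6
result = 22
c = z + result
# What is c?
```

Trace:
`z = 6` → z = 6
`result = 22` → result = 22
`c = z + result` → c = 28
So c = 28

Answer: 28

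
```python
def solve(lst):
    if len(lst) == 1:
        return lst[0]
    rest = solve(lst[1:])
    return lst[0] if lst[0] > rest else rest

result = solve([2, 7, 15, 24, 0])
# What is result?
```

Recursive max over [2, 7, 15, 24, 0] = 24

Answer: 24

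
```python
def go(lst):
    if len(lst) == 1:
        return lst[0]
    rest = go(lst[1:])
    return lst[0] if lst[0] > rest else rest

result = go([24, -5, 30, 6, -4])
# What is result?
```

Recursive max over [24, -5, 30, 6, -4] = 30

Answer: 30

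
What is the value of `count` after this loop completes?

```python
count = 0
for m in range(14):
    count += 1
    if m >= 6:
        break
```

Loop breaks when m reaches 6, count is 7
`count` takes the values: 0 → 1 → 2 → 3 → 4 → 5 → 6 → 7

Answer: 7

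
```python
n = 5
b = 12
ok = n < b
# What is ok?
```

Trace:
`n = 5` → n = 5
`b = 12` → b = 12
`ok = n < b` → ok = True
So ok = True

Answer: True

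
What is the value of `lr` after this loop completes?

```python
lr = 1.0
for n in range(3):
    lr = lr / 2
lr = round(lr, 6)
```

Halving LR 3 times: 1 / 2^3
`lr` takes the values: 1.0 → 0.5 → 0.25 → 0.125

Answer: 0.125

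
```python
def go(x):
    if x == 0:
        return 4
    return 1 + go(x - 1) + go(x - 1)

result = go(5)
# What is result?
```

go(x) = 1 + 2·go(x-1), go(0)=4. Closed form: (4+1)·2^5 - 1 = 159.

Answer: 159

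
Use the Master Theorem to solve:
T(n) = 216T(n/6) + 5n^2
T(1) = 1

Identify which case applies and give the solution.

a=216, b=6, f(n)=5n^2. log_6(216) = 3. Since c=2 < 3, Case 1 applies: T(n) = Θ(n^log_b(a)) = O(n^3).

Answer: O(n^3) - Case 1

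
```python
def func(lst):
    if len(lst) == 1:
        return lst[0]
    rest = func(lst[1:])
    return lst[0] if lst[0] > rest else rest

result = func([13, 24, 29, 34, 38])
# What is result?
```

Recursive max over [13, 24, 29, 34, 38] = 38

Answer: 38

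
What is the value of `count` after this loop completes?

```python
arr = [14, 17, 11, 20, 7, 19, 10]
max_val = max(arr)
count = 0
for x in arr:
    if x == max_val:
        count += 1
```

Count of max value 20 in [14, 17, 11, 20, 7, 19, 10]
`count` takes the values: 0 → 1

Answer: 1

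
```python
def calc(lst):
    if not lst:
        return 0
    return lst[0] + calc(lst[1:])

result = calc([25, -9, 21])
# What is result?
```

25 + (-9) + 21 + 0 = 37

Answer: 37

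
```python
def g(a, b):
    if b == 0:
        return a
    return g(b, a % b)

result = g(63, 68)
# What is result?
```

g(63, 68) -> g(68, 63) -> g(63, 5) -> g(5, 3) -> g(3, 2) -> g(2, 1) -> g(1, 0) -> 1

Answer: 1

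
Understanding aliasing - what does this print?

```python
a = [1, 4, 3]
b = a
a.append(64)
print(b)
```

Key concept: basic list aliasing.
Step by step:
`a = [1, 4, 3]` → a = [1, 4, 3]
`b = a` → b = [1, 4, 3] (same object as a)
`a.append(64)` → a = [1, 4, 3, 64] (same object as b); b = [1, 4, 3, 64] (same object as a)
`print(b)` → prints [1, 4, 3, 64]

Answer: [1, 4, 3, 64]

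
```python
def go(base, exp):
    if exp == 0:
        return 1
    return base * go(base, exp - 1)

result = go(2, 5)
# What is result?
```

go(2, 5) = 2 * 2 * 2 * 2 * 2 = 32

Answer: 32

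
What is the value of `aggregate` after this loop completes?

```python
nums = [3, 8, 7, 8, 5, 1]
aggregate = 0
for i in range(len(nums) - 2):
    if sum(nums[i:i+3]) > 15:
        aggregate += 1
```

Count windows with sum > 15
`aggregate` takes the values: 0 → 1 → 2 → 3

Answer: 3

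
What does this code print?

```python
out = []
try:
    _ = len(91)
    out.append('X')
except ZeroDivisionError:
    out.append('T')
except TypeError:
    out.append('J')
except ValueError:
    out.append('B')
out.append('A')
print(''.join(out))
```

Execution trace: 'J' (except TypeError) → 'A' (after the try/except). Output: JA

Answer: JA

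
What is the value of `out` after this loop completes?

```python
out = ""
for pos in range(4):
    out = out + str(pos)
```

Concatenate digits 0 to 3
`out` takes the values: "" → "0" → "01" → "012" → "0123"

Answer: "0123"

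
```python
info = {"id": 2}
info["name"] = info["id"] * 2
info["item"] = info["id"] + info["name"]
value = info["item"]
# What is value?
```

Trace:
`info = {"id": 2}` → info = {'id': 2}
`info["name"] = info["id"] * 2` → info = {'id': 2, 'name': 4}
`info["item"] = info["id"] + info["name"]` → info = {'id': 2, 'name': 4, 'item': 6}
`value = info["item"]` → value = 6
So value = 6

Answer: 6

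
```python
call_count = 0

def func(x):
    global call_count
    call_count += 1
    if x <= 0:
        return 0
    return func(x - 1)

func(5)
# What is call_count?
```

Linear recursion stepping by 1: 6 calls from x=5 down to ≤0.

Answer: 6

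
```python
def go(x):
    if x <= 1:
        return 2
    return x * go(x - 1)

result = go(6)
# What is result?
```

go(6) = 6 * 5 * 4 * 3 * 2 * 2 = 1440

Answer: 1440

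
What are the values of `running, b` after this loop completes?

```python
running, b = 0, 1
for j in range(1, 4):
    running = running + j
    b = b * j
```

Sum and factorial of 1 to 3
`running, b` takes the values: (0, 1) → (1, 1) → (3, 1) → (3, 2) → (6, 2) → (6, 6)

Answer: 6, 6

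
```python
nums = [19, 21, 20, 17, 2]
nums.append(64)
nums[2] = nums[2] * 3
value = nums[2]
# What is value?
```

Trace:
`nums = [19, 21, 20, 17, 2]` → nums = [19, 21, 20, 17, 2]
`nums.append(64)` → nums = [19, 21, 20, 17, 2, 64]
`nums[2] = nums[2] * 3` → nums = [19, 21, 60, 17, 2, 64]
`value = nums[2]` → value = 60
So value = 60

Answer: 60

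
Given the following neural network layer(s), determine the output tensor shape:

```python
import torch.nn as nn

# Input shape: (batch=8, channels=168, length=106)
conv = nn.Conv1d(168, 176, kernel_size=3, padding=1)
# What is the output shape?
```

Input: (8, 168, 106) -> Output: (8, 176, 106)

Answer: (8, 176, 106)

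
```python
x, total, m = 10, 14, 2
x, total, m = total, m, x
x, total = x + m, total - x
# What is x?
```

Trace:
`x, total, m = 10, 14, 2` → x = 10; total = 14; m = 2
`x, total, m = total, m, x` → x = 14; total = 2; m = 10
`x, total = x + m, total - x` → x = 24; total = -12
So x = 24

Answer: 24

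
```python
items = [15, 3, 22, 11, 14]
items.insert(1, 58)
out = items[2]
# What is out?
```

Trace:
`items = [15, 3, 22, 11, 14]` → items = [15, 3, 22, 11, 14]
`items.insert(1, 58)` → items = [15, 58, 3, 22, 11, 14]
`out = items[2]` → out = 3
So out = 3

Answer: 3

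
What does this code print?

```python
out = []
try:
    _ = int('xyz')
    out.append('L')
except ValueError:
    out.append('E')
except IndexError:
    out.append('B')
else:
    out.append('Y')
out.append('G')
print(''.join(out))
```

Execution trace: 'E' (except ValueError) → 'G' (after the try/except). Output: EG

Answer: EG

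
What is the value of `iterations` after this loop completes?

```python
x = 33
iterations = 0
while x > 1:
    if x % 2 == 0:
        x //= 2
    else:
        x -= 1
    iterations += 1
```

Steps to reduce 33 to 1
`iterations` takes the values: 0 → 1 → 2 → 3 → 4 → 5 → 6

Answer: 6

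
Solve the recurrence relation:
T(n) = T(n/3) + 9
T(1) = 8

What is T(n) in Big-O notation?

Each step divides n by 3 and adds 9. After log_3(n) steps we reach T(1)=8. So T(n) = 9·log_3(n) + 8 = O(log n).

Answer: O(log n)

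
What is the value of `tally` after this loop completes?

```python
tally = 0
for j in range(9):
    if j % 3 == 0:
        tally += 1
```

Count numbers divisible by 3 in range(9)
`tally` takes the values: 0 → 1 → 2 → 3

Answer: 3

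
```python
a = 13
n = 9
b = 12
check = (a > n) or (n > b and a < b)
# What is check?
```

Trace:
`a = 13` → a = 13
`n = 9` → n = 9
`b = 12` → b = 12
`check = (a > n) or (n > b and a < b)` → check = True
So check = True

Answer: True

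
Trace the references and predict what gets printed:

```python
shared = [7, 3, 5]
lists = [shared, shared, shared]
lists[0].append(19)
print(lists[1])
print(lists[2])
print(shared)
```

Key concept: list of same reference.
Step by step:
`shared = [7, 3, 5]` → shared = [7, 3, 5]
`lists = [shared, shared, shared]` → lists = [[7, 3, 5], [7, 3, 5], [7, 3, 5]]
`lists[0].append(19)` → shared = [7, 3, 5, 19]; lists = [[7, 3, 5, 19], [7, 3, 5, 19], [7, 3, 5, 19]]
`print(lists[1])` → prints [7, 3, 5, 19]
`print(lists[2])` → prints [7, 3, 5, 19]
`print(shared)` → prints [7, 3, 5, 19]

Answer:
[7, 3, 5, 19]
[7, 3, 5, 19]
[7, 3, 5, 19]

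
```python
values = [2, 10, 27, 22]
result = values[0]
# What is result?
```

Trace:
`values = [2, 10, 27, 22]` → values = [2, 10, 27, 22]
`result = values[0]` → result = 2
So result = 2

Answer: 2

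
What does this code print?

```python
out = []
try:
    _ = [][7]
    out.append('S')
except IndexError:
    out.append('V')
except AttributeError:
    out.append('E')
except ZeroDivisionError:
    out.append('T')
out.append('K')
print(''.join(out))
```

Execution trace: 'V' (except IndexError) → 'K' (after the try/except). Output: VK

Answer: VK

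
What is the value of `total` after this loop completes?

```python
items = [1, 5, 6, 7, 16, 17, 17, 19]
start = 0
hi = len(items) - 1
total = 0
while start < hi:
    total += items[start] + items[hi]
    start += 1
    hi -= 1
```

Sum of pairs from ends
`total` takes the values: 0 → 20 → 42 → 65 → 88

Answer: 88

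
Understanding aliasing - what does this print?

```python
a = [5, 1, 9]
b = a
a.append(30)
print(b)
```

Key concept: basic list aliasing.
Step by step:
`a = [5, 1, 9]` → a = [5, 1, 9]
`b = a` → b = [5, 1, 9] (same object as a)
`a.append(30)` → a = [5, 1, 9, 30] (same object as b); b = [5, 1, 9, 30] (same object as a)
`print(b)` → prints [5, 1, 9, 30]

Answer: [5, 1, 9, 30]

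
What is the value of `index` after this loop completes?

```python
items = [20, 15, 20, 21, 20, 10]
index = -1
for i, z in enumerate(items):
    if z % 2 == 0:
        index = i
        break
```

First even number index in [20, 15, 20, 21, 20, 10]
`index` takes the values: -1 → 0

Answer: 0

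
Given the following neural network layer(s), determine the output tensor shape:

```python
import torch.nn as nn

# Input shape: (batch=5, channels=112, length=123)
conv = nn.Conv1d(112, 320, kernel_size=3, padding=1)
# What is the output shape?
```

Input: (5, 112, 123) -> Output: (5, 320, 123)

Answer: (5, 320, 123)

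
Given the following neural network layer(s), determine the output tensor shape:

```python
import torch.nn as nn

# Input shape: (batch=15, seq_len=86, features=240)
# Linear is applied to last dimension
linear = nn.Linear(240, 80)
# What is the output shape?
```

Input: (15, 86, 240) -> Output: (15, 86, 80)

Answer: (15, 86, 80)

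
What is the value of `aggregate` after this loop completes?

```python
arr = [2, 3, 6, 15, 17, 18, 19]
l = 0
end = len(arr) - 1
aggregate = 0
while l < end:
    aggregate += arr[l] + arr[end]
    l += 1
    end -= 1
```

Sum of pairs from ends
`aggregate` takes the values: 0 → 21 → 42 → 65

Answer: 65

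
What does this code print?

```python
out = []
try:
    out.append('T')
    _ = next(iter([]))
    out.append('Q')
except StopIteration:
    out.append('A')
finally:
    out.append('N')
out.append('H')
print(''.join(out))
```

Execution trace: 'T' (try body) → 'A' (except StopIteration) → 'N' (finally) → 'H' (after the try/except). Output: TANH

Answer: TANH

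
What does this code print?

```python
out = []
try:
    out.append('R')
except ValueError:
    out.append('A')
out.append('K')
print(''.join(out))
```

Execution trace: 'R' (try body, no exception) → 'K' (after the try/except). Output: RK

Answer: RK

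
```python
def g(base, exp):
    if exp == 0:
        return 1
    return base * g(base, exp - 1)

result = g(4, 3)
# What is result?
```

g(4, 3) = 4 * 4 * 4 = 64

Answer: 64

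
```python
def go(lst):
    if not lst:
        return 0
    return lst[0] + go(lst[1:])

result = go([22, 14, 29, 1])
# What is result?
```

22 + 14 + 29 + 1 + 0 = 66

Answer: 66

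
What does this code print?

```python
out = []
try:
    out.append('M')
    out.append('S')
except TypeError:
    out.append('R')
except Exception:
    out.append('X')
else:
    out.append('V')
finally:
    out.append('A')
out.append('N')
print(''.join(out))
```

Execution trace: 'M' (try body) → 'S' (try body, no exception) → 'V' (else) → 'A' (finally) → 'N' (after the try/except). Output: MSVAN

Answer: MSVAN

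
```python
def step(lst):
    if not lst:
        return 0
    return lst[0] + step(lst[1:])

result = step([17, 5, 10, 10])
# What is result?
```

17 + 5 + 10 + 10 + 0 = 42

Answer: 42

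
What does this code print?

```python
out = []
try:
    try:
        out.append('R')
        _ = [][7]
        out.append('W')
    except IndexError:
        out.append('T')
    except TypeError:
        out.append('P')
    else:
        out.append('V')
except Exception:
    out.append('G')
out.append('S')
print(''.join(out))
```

Execution trace: 'R' (inner try body) → 'T' (inner except IndexError) → 'S' (after the try/except). Output: RTS

Answer: RTS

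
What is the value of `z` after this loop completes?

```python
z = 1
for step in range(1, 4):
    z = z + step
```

Start at 1, add 1 through 3
`z` takes the values: 1 → 2 → 4 → 7

Answer: 7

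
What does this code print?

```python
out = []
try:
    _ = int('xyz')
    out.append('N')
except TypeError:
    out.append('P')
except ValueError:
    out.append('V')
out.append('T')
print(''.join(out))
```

Execution trace: 'V' (except ValueError) → 'T' (after the try/except). Output: VT

Answer: VT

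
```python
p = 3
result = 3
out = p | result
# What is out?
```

Trace:
`p = 3` → p = 3
`result = 3` → result = 3
`out = p | result` → out = 3
So out = 3

Answer: 3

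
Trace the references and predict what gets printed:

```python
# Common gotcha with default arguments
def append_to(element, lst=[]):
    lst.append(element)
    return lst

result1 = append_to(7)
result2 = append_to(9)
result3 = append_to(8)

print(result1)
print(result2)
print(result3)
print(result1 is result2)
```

Key concept: mutable default argument gotcha.
Step by step:
`result1 = append_to(7)` → result1 = [7]
`result2 = append_to(9)` → result1 = [7, 9] (same object as result2); result2 = [7, 9] (same object as result1)
`result3 = append_to(8)` → result1 = [7, 9, 8] (same object as result2, result3); result2 = [7, 9, 8] (same object as result1, result3); result3 = [7, 9, 8] (same object as result1, result2)
`print(result1)` → prints [7, 9, 8]
`print(result2)` → prints [7, 9, 8]
`print(result3)` → prints [7, 9, 8]
`print(result1 is result2)` → prints True

Answer:
[7, 9, 8]
[7, 9, 8]
[7, 9, 8]
True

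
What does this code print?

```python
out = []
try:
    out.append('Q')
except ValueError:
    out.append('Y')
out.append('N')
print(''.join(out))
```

Execution trace: 'Q' (try body, no exception) → 'N' (after the try/except). Output: QN

Answer: QN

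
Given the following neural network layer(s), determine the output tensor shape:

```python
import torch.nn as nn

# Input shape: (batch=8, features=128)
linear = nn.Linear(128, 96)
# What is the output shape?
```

Input: (8, 128) -> Output: (8, 96)

Answer: (8, 96)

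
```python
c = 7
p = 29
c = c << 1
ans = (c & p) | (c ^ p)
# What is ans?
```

Trace:
`c = 7` → c = 7
`p = 29` → p = 29
`c = c << 1` → c = 14
`ans = (c & p) | (c ^ p)` → ans = 31
So ans = 31

Answer: 31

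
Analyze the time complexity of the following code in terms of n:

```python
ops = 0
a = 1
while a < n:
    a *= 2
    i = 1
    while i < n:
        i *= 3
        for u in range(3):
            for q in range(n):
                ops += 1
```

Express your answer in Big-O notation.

Each loop level contributes: log n × log n × 1 × n. Multiplying the contributions gives O(n log² n).

Answer: O(n log² n)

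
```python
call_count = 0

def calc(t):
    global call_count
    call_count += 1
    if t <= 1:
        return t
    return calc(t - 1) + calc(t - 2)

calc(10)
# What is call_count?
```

Calls(t) = 1 + Calls(t-1) + Calls(t-2); Calls(0)=Calls(1)=1. For t=10 this gives 177.

Answer: 177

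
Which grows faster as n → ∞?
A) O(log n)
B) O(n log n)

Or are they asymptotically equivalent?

O(log n) vs O(n log n): Higher order terms dominate.

Answer: B) O(n log n) grows faster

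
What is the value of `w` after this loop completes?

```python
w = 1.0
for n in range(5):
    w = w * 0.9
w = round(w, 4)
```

Exponential decay: 1.0 * 0.9^5
`w` takes the values: 1.0 → 0.9 → 0.81 → 0.729 → 0.6561 → 0.59049 → 0.5905

Answer: 0.5905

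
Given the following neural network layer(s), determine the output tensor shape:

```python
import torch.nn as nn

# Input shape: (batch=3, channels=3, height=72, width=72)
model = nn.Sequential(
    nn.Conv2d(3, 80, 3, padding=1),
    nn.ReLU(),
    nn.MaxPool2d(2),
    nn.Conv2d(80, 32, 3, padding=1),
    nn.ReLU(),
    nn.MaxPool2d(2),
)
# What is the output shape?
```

Input: (3, 3, 72, 72) -> after first Conv2d: (3, 80, 72, 72) -> after first MaxPool2d: (3, 80, 36, 36) -> after second Conv2d: (3, 32, 36, 36) -> Output: (3, 32, 18, 18)

Answer: (3, 32, 18, 18)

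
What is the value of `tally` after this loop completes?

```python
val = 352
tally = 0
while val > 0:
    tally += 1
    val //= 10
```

Count digits by repeated division by 10
`tally` takes the values: 0 → 1 → 2 → 3

Answer: 3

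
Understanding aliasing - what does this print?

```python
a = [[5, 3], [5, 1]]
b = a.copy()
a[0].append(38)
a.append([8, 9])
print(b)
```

Key concept: shallow copy with nested lists.
Step by step:
`a = [[5, 3], [5, 1]]` → a = [[5, 3], [5, 1]]
`b = a.copy()` → b = [[5, 3], [5, 1]]
`a[0].append(38)` → a = [[5, 3, 38], [5, 1]]; b = [[5, 3, 38], [5, 1]]
`a.append([8, 9])` → a = [[5, 3, 38], [5, 1], [8, 9]]
`print(b)` → prints [[5, 3, 38], [5, 1]]

Answer: [[5, 3, 38], [5, 1]]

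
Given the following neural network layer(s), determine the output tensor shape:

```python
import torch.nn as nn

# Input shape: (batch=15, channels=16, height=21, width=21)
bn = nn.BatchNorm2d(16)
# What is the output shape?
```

Input: (15, 16, 21, 21) -> Output: (15, 16, 21, 21)

Answer: (15, 16, 21, 21)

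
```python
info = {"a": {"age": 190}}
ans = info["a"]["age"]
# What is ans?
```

Trace:
`info = {"a": {"age": 190}}` → info = {'a': {'age': 190}}
`ans = info["a"]["age"]` → ans = 190
So ans = 190

Answer: 190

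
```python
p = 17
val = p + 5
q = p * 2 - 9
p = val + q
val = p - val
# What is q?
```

Trace:
`p = 17` → p = 17
`val = p + 5` → val = 22
`q = p * 2 - 9` → q = 25
`p = val + q` → p = 47
`val = p - val` → val = 25
So q = 25

Answer: 25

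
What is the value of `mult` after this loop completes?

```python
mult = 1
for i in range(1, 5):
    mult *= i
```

4! = 24
`mult` takes the values: 1 → 2 → 6 → 24

Answer: 24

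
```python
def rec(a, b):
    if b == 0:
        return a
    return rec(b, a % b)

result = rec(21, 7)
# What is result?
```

rec(21, 7) -> rec(7, 0) -> 7

Answer: 7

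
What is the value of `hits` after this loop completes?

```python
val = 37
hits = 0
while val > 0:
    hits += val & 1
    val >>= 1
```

Count set bits in 37 (binary: 0b100101)
`hits` takes the values: 0 → 1 → 2 → 3

Answer: 3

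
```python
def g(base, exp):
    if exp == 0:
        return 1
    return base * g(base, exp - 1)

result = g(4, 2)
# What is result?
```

g(4, 2) = 4 * 4 = 16

Answer: 16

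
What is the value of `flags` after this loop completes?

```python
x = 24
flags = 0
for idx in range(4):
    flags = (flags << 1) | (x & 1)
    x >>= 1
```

Reverse lowest 4 bits of 24
`flags` takes the values: 0 → 1

Answer: 1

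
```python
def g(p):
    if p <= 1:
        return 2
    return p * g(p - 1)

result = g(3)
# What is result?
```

g(3) = 3 * 2 * 2 = 12

Answer: 12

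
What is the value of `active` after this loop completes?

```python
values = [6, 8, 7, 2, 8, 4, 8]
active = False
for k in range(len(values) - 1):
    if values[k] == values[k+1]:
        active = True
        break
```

Check consecutive duplicates in [6, 8, 7, 2, 8, 4, 8]
`active` takes the values: False

Answer: False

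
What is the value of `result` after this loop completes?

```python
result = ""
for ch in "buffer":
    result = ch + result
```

Reverse 'buffer'
`result` takes the values: "" → "b" → "ub" → "fub" → "ffub" → "effub" → "reffub"

Answer: "reffub"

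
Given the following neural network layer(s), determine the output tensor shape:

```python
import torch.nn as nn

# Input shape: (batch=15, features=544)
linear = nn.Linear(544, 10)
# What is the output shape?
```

Input: (15, 544) -> Output: (15, 10)

Answer: (15, 10)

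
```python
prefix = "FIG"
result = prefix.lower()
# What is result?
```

Trace:
`prefix = "FIG"` → prefix = 'FIG'
`result = prefix.lower()` → result = 'fig'
So result = 'fig'

Answer: 'fig'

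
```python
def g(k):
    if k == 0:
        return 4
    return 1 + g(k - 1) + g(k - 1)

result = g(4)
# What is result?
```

g(k) = 1 + 2·g(k-1), g(0)=4. Closed form: (4+1)·2^4 - 1 = 79.

Answer: 79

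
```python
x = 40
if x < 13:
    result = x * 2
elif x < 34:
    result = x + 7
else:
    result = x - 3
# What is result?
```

Trace:
`x = 40` → x = 40
`if x < 13: ...` → x < 13 is False, x < 34 is False, take else branch → result = 37
So result = 37

Answer: 37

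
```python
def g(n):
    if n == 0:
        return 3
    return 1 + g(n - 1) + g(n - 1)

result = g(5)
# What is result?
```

g(n) = 1 + 2·g(n-1), g(0)=3. Closed form: (3+1)·2^5 - 1 = 127.

Answer: 127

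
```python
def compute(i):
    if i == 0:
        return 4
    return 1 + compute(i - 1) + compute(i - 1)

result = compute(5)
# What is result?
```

compute(i) = 1 + 2·compute(i-1), compute(0)=4. Closed form: (4+1)·2^5 - 1 = 159.

Answer: 159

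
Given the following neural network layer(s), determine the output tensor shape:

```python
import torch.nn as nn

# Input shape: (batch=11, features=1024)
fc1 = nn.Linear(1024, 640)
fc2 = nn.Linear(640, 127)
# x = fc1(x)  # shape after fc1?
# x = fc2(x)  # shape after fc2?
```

Input: (11, 1024) -> after fc1: (11, 640) -> Output: (11, 127)

Answer: (11, 127)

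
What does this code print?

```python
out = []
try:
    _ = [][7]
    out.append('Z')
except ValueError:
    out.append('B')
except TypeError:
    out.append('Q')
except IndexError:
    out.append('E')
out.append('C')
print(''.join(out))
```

Execution trace: 'E' (except IndexError) → 'C' (after the try/except). Output: EC

Answer: EC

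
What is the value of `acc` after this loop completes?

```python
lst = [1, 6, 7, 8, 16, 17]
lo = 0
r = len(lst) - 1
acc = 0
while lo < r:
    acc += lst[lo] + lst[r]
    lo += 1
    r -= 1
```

Sum of pairs from ends
`acc` takes the values: 0 → 18 → 40 → 55

Answer: 55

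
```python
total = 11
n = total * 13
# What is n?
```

Trace:
`total = 11` → total = 11
`n = total * 13` → n = 143
So n = 143

Answer: 143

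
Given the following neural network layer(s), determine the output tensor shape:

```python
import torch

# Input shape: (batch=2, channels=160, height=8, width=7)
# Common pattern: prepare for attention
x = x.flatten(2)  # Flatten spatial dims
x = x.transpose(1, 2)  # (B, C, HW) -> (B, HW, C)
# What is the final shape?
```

Input: (2, 160, 8, 7) -> after flatten(2): (2, 160, 56) -> Output: (2, 56, 160)

Answer: (2, 56, 160)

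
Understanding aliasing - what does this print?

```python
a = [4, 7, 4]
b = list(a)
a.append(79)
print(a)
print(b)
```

Key concept: list() constructor creates copy.
Step by step:
`a = [4, 7, 4]` → a = [4, 7, 4]
`b = list(a)` → b = [4, 7, 4]
`a.append(79)` → a = [4, 7, 4, 79]
`print(a)` → prints [4, 7, 4, 79]
`print(b)` → prints [4, 7, 4]

Answer:
[4, 7, 4, 79]
[4, 7, 4]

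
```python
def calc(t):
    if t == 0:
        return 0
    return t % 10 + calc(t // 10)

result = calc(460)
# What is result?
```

Sum of digits of 460: 0 + 6 + 4 = 10

Answer: 10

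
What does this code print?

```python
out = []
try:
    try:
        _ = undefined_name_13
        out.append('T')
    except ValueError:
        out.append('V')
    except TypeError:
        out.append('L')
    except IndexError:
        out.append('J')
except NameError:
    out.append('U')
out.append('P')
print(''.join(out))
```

Execution trace: 'U' (outer except NameError) → 'P' (after the try/except). Output: UP

Answer: UP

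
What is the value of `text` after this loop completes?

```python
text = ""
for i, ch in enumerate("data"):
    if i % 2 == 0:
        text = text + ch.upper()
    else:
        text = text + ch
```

Uppercase even positions in 'data'
`text` takes the values: "" → "D" → "Da" → "DaT" → "DaTa"

Answer: "DaTa"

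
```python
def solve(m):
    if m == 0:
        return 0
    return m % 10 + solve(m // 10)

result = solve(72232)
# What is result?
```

Sum of digits of 72232: 2 + 3 + 2 + 2 + 7 = 16

Answer: 16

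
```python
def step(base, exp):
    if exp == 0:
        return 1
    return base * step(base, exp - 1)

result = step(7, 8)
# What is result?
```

step(7, 8) = 7 * 7 * 7 * 7 * 7 * 7 * 7 * 7 = 5764801

Answer: 5764801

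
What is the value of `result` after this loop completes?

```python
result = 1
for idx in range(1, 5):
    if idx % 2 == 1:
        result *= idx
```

Product of odd numbers 1 to 4
`result` takes the values: 1 → 3

Answer: 3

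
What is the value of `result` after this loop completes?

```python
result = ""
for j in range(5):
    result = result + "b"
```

Repeat 'b' 5 times
`result` takes the values: "" → "b" → "bb" → "bbb" → "bbbb" → "bbbbb"

Answer: "bbbbb"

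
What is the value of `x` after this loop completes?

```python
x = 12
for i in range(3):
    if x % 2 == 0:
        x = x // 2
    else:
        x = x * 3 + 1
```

Collatz-style transformation from 12
`x` takes the values: 12 → 6 → 3 → 10

Answer: 10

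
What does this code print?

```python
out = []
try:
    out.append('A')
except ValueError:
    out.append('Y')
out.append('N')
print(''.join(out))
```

Execution trace: 'A' (try body, no exception) → 'N' (after the try/except). Output: AN

Answer: AN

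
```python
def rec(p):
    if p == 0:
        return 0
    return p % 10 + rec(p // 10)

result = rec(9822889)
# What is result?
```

Sum of digits of 9822889: 9 + 8 + 8 + 2 + 2 + 8 + 9 = 46

Answer: 46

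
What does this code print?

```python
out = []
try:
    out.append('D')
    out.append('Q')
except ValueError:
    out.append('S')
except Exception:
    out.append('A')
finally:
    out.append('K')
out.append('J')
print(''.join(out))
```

Execution trace: 'D' (try body) → 'Q' (try body, no exception) → 'K' (finally) → 'J' (after the try/except). Output: DQKJ

Answer: DQKJ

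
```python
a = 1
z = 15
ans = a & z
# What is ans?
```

Trace:
`a = 1` → a = 1
`z = 15` → z = 15
`ans = a & z` → ans = 1
So ans = 1

Answer: 1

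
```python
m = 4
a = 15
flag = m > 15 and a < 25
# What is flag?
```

Trace:
`m = 4` → m = 4
`a = 15` → a = 15
`flag = m > 15 and a < 25` → flag = False
So flag = False

Answer: False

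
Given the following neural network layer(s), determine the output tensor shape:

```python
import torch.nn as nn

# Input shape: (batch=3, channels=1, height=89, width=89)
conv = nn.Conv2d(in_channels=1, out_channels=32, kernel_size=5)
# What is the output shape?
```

Input: (3, 1, 89, 89) -> Output: (3, 32, 85, 85)

Answer: (3, 32, 85, 85)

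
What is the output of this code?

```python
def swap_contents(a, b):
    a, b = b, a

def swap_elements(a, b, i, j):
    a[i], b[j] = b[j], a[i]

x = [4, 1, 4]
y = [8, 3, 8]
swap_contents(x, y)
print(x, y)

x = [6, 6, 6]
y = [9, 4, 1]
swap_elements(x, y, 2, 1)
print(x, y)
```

Key concept: parameter rebinding vs mutation.
Step by step:
`x = [4, 1, 4]` → x = [4, 1, 4]
`y = [8, 3, 8]` → y = [8, 3, 8]
`swap_contents(x, y)` → no visible change to tracked variables
`print(x, y)` → prints [4, 1, 4] [8, 3, 8]
`x = [6, 6, 6]` → x = [6, 6, 6]
`y = [9, 4, 1]` → y = [9, 4, 1]
`swap_elements(x, y, 2, 1)` → x = [6, 6, 4]; y = [9, 6, 1]
`print(x, y)` → prints [6, 6, 4] [9, 6, 1]

Answer:
[4, 1, 4] [8, 3, 8]
[6, 6, 4] [9, 6, 1]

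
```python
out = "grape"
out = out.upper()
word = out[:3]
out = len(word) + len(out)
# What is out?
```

Trace:
`out = "grape"` → out = 'grape'
`out = out.upper()` → out = 'GRAPE'
`word = out[:3]` → word = 'GRA'
`out = len(word) + len(out)` → out = 8
So out = 8

Answer: 8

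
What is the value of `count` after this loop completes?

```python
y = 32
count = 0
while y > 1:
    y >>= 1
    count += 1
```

Count right shifts until 1
`count` takes the values: 0 → 1 → 2 → 3 → 4 → 5

Answer: 5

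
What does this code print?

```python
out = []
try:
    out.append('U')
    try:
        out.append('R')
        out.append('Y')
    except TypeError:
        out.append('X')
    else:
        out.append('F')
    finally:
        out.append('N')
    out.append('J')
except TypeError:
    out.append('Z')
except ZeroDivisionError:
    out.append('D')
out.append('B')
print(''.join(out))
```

Execution trace: 'U' (try body) → 'R' (inner try body) → 'Y' (inner try body, no exception) → 'F' (inner else) → 'N' (inner finally) → 'J' (try body, no exception) → 'B' (after the try/except). Output: URYFNJB

Answer: URYFNJB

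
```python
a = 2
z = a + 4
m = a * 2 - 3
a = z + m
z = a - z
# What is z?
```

Trace:
`a = 2` → a = 2
`z = a + 4` → z = 6
`m = a * 2 - 3` → m = 1
`a = z + m` → a = 7
`z = a - z` → z = 1
So z = 1

Answer: 1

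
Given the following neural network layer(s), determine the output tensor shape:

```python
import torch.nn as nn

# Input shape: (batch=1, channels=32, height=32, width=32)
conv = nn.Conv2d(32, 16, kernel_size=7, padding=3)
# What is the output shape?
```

Input: (1, 32, 32, 32) -> Output: (1, 16, 32, 32)

Answer: (1, 16, 32, 32)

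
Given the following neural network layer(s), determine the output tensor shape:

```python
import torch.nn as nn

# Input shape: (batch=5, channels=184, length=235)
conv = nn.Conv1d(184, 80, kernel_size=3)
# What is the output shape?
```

Input: (5, 184, 235) -> Output: (5, 80, 233)

Answer: (5, 80, 233)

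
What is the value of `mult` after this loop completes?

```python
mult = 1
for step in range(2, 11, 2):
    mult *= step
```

Product of even numbers 2 to 10
`mult` takes the values: 1 → 2 → 8 → 48 → 384 → 3840

Answer: 3840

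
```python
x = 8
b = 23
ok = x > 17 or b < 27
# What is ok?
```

Trace:
`x = 8` → x = 8
`b = 23` → b = 23
`ok = x > 17 or b < 27` → ok = True
So ok = True

Answer: True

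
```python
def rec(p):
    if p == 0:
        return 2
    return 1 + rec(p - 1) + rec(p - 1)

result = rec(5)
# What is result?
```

rec(p) = 1 + 2·rec(p-1), rec(0)=2. Closed form: (2+1)·2^5 - 1 = 95.

Answer: 95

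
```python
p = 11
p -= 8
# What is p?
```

Trace:
`p = 11` → p = 11
`p -= 8` → p = 3
So p = 3

Answer: 3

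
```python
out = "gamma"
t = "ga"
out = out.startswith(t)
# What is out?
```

Trace:
`out = "gamma"` → out = 'gamma'
`t = "ga"` → t = 'ga'
`out = out.startswith(t)` → out = True
So out = True

Answer: True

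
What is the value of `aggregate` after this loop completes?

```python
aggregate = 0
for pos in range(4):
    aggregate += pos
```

Sum of 0 to 3 = 6
`aggregate` takes the values: 0 → 1 → 3 → 6

Answer: 6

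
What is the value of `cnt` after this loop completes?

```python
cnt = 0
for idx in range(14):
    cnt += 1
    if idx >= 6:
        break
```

Loop breaks when idx reaches 6, cnt is 7
`cnt` takes the values: 0 → 1 → 2 → 3 → 4 → 5 → 6 → 7

Answer: 7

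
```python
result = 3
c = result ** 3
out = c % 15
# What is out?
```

Trace:
`result = 3` → result = 3
`c = result ** 3` → c = 27
`out = c % 15` → out = 12
So out = 12

Answer: 12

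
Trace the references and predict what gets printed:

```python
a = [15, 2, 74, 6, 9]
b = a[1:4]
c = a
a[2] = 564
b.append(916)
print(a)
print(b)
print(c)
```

Key concept: slice vs alias.
Step by step:
`a = [15, 2, 74, 6, 9]` → a = [15, 2, 74, 6, 9]
`b = a[1:4]` → b = [2, 74, 6]
`c = a` → c = [15, 2, 74, 6, 9] (same object as a)
`a[2] = 564` → a = [15, 2, 564, 6, 9] (same object as c); c = [15, 2, 564, 6, 9] (same object as a)
`b.append(916)` → b = [2, 74, 6, 916]
`print(a)` → prints [15, 2, 564, 6, 9]
`print(b)` → prints [2, 74, 6, 916]
`print(c)` → prints [15, 2, 564, 6, 9]

Answer:
[15, 2, 564, 6, 9]
[2, 74, 6, 916]
[15, 2, 564, 6, 9]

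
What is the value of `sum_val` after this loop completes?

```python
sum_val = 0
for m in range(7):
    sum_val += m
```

Sum of 0 to 6 = 21
`sum_val` takes the values: 0 → 1 → 3 → 6 → 10 → 15 → 21

Answer: 21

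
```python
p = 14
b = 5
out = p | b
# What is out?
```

Trace:
`p = 14` → p = 14
`b = 5` → b = 5
`out = p | b` → out = 15
So out = 15

Answer: 15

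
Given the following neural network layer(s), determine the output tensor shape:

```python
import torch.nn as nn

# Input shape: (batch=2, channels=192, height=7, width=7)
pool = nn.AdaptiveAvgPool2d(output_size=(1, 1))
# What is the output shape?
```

Input: (2, 192, 7, 7) -> Output: (2, 192, 1, 1)

Answer: (2, 192, 1, 1)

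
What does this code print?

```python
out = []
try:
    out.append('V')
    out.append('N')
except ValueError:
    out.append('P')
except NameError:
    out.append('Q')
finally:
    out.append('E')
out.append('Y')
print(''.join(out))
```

Execution trace: 'V' (try body) → 'N' (try body, no exception) → 'E' (finally) → 'Y' (after the try/except). Output: VNEY

Answer: VNEY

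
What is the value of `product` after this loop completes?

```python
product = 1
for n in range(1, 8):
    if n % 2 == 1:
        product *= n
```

Product of odd numbers 1 to 7
`product` takes the values: 1 → 3 → 15 → 105

Answer: 105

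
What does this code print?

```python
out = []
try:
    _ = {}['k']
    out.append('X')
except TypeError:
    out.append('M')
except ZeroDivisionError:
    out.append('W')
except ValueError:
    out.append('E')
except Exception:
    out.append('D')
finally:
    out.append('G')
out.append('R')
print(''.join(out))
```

Execution trace: 'D' (except Exception) → 'G' (finally) → 'R' (after the try/except). Output: DGR

Answer: DGR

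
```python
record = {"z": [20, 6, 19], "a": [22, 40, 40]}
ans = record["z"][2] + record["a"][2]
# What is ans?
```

Trace:
`record = {"z": [20, 6, 19], "a": [22, 40, 40]}` → record = {'z': [20, 6, 19], 'a': [22, 40, 40]}
`ans = record["z"][2] + record["a"][2]` → ans = 59
So ans = 59

Answer: 59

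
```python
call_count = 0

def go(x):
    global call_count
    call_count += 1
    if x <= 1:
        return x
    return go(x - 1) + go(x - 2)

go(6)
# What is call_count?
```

Calls(x) = 1 + Calls(x-1) + Calls(x-2); Calls(0)=Calls(1)=1. For x=6 this gives 25.

Answer: 25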